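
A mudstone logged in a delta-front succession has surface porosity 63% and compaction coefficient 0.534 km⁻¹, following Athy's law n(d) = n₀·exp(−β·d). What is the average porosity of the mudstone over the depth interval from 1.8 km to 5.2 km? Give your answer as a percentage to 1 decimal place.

⟨n⟩ = (1/(d₂−d₁)) ∫ n₀ e^(−βd) dd = n₀·(e^(−β·d₁) − e^(−β·d₂)) / (β·(d₂−d₁))
e^(−0.534×1.8) = 0.3824; e^(−0.534×5.2) = 0.0622
⟨n⟩ = 0.63 × (0.3824 − 0.0622) / (0.534 × 3.4) = 0.63 × 0.1764 = 0.1111

11.1%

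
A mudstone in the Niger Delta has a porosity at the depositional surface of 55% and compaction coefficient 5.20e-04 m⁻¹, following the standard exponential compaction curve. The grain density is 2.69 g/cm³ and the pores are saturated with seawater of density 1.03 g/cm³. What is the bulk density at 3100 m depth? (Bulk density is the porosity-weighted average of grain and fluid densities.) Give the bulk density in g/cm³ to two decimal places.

Working in km (1 km = 1000 m; β in km⁻¹ = β in m⁻¹ × 1000):
Porosity at depth: φ = 0.55·exp(−0.52×3.1) = 0.55×0.1995 = 0.1097
Bulk density: ρ_b = (1−φ)ρ_g + φ·ρ_f = 0.8903×2.69 + 0.1097×1.03
       = 2.395 + 0.113 = 2.508 g/cm³

2.51 g/cm³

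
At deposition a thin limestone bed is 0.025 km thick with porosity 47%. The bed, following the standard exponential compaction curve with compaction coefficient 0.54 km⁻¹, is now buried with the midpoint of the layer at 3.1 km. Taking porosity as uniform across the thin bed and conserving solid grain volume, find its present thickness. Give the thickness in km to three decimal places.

0.015 km

Porosity at 3.1 km: phi = 0.47·exp(−0.54×3.1) = 0.0881
Solid-volume conservation: h(1−phi) = h₀(1−phi₀) ⇒ h = h₀·(1−phi₀)/(1−phi)
h = 0.025 × (1 − 0.47)/(1 − 0.0881) = 0.025 × 0.5812 = 0.0145 km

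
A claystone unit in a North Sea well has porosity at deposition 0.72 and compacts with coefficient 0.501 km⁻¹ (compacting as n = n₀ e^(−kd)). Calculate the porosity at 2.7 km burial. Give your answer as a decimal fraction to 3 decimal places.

0.186

n = n₀·exp(−k·d) = 0.72 × exp(−0.501 × 2.7) = 0.72 × exp(−1.353)
  = 0.72 × 0.2585 = 0.1861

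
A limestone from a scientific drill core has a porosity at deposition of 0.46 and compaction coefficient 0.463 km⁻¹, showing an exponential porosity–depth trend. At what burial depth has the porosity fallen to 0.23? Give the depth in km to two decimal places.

1.50 km

Invert Athy's law: Z = ln(n₀/n) / c
Z = ln(0.46/0.23) / 0.463 = ln(2) / 0.463 = 0.6931 / 0.463 = 1.497 km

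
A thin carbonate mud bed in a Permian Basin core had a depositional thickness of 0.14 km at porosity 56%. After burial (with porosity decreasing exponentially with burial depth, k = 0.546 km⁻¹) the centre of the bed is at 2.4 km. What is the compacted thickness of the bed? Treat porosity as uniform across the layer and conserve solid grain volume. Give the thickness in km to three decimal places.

0.073 km

Porosity at 2.4 km: phi = 0.56·exp(−0.546×2.4) = 0.1510
Solid-volume conservation: h(1−phi) = h₀(1−phi₀) ⇒ h = h₀·(1−phi₀)/(1−phi)
h = 0.14 × (1 − 0.56)/(1 − 0.1510) = 0.14 × 0.5183 = 0.0726 km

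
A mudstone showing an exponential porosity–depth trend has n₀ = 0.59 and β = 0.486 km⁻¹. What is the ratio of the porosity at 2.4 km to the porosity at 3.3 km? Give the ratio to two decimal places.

n(z₁)/n(z₂) = e^(−β·z₁)/e^(−β·z₂) = e^{β(z₂−z₁)}
= exp(0.486 × 0.9) = exp(0.4374) = 1.5487

1.55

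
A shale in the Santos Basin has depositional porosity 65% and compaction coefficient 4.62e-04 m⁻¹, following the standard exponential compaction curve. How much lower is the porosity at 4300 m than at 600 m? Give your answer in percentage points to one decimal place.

Working in km (1 km = 1000 m; β in km⁻¹ = β in m⁻¹ × 1000):
phi(0.6) = 0.65·e^(−0.462×0.6) = 0.4926
phi(4.3) = 0.65·e^(−0.462×4.3) = 0.0892
Δphi = 0.4926 − 0.0892 = 0.4035

40.3 percentage points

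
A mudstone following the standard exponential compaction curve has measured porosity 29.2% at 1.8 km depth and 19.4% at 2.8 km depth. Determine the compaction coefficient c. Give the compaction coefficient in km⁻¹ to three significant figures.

0.409 km⁻¹

Athy: φ(z) = φ₀ e^(−cz) ⇒ φ₁/φ₂ = e^{c(z₂−z₁)} ⇒ c = ln(φ₁/φ₂)/(z₂−z₁)
c = ln(0.292/0.194) / (2.8 − 1.8) = ln(1.505) / 1 = 0.4089 / 1 = 0.4089 km⁻¹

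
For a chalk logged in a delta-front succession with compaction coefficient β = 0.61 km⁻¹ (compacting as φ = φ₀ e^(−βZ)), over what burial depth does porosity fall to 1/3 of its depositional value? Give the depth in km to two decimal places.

1.80 km

φ/φ₀ = 1/3 ⇒ exp(−β·Z) = 1/3 ⇒ Z = ln(3) / β
Z = 1.0986 / 0.61 = 1.801 km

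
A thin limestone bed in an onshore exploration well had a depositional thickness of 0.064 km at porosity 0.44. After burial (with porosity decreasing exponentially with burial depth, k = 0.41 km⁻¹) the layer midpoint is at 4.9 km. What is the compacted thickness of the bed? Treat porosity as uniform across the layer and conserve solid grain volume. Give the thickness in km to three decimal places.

0.038 km

Porosity at 4.9 km: φ = 0.44·exp(−0.41×4.9) = 0.0590
Solid-volume conservation: h(1−φ) = h₀(1−φ₀) ⇒ h = h₀·(1−φ₀)/(1−φ)
h = 0.064 × (1 − 0.44)/(1 − 0.0590) = 0.064 × 0.5951 = 0.0381 km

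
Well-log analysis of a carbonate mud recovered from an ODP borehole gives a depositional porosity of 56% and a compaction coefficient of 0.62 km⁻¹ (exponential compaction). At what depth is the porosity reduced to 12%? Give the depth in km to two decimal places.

Invert Athy's law: d = ln(φ₀/φ) / c
d = ln(0.56/0.12) / 0.62 = ln(4.667) / 0.62 = 1.5404 / 0.62 = 2.485 km

2.48 km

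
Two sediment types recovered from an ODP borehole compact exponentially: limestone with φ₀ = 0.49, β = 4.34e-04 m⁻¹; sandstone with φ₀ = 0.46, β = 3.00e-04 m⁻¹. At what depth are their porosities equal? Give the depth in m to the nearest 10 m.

Working in km (1 km = 1000 m; β in km⁻¹ = β in m⁻¹ × 1000):
Set φ₀ₐ e^(−βₐZ) = φ₀ᵦ e^(−βᵦZ) ⇒ ln(φ₀ₐ/φ₀ᵦ) = (βₐ − βᵦ)·Z
Z = ln(0.49/0.46) / (0.434 − 0.3) = 0.0632 / 0.134 = 0.471 km

470 m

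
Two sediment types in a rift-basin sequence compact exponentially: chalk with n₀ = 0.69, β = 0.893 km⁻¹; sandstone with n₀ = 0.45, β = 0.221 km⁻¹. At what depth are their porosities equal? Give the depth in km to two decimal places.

Set n₀ₐ e^(−βₐZ) = n₀ᵦ e^(−βᵦZ) ⇒ ln(n₀ₐ/n₀ᵦ) = (βₐ − βᵦ)·Z
Z = ln(0.69/0.45) / (0.893 − 0.221) = 0.4274 / 0.672 = 0.636 km

0.64 km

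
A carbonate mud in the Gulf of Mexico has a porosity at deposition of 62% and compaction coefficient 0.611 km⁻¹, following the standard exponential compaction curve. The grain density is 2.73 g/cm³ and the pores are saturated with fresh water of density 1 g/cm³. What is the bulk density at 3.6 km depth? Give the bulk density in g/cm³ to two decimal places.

2.61 g/cm³

Porosity at depth: φ = 0.62·exp(−0.611×3.6) = 0.62×0.1108 = 0.0687
Bulk density: ρ_b = (1−φ)ρ_g + φ·ρ_f = 0.9313×2.73 + 0.0687×1
       = 2.542 + 0.069 = 2.611 g/cm³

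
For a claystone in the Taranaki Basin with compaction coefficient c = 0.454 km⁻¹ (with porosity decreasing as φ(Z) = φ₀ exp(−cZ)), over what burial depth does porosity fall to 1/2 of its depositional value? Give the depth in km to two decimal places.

φ/φ₀ = 1/2 ⇒ exp(−c·Z) = 1/2 ⇒ Z = ln(2) / c
Z = 0.6931 / 0.454 = 1.527 km

1.53 km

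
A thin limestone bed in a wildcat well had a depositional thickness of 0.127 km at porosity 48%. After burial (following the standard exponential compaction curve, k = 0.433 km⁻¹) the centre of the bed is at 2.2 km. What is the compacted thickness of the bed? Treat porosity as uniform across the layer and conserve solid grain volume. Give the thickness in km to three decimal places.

0.081 km

Porosity at 2.2 km: φ = 0.48·exp(−0.433×2.2) = 0.1852
Solid-volume conservation: h(1−φ) = h₀(1−φ₀) ⇒ h = h₀·(1−φ₀)/(1−φ)
h = 0.127 × (1 − 0.48)/(1 − 0.1852) = 0.127 × 0.6382 = 0.0810 km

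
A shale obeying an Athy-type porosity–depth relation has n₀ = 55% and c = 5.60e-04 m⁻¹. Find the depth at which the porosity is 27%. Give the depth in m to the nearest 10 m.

1270 m

Working in km (1 km = 1000 m; c in km⁻¹ = c in m⁻¹ × 1000):
Invert Athy's law: z = ln(n₀/n) / c
z = ln(0.55/0.27) / 0.56 = ln(2.037) / 0.56 = 0.7115 / 0.56 = 1.271 km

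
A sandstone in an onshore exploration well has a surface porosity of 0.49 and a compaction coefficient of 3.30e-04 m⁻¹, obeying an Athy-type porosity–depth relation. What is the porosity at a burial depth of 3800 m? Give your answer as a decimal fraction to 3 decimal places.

0.140

Working in km (1 km = 1000 m; c in km⁻¹ = c in m⁻¹ × 1000):
phi = phi₀·exp(−c·z) = 0.49 × exp(−0.33 × 3.8) = 0.49 × exp(−1.254)
  = 0.49 × 0.2854 = 0.1398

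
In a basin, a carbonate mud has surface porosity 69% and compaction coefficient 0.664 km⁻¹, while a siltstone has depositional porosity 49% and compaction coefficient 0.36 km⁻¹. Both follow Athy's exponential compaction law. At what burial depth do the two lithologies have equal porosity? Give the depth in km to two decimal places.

1.13 km

Set phi₀ₐ e^(−cₐz) = phi₀ᵦ e^(−cᵦz) ⇒ ln(phi₀ₐ/phi₀ᵦ) = (cₐ − cᵦ)·z
z = ln(0.69/0.49) / (0.664 − 0.36) = 0.3423 / 0.304 = 1.126 km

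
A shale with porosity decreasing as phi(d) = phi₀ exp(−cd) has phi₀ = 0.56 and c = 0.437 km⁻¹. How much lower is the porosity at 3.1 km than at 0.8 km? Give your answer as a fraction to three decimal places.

0.250

phi(0.8) = 0.56·e^(−0.437×0.8) = 0.3948
phi(3.1) = 0.56·e^(−0.437×3.1) = 0.1445
Δphi = 0.3948 − 0.1445 = 0.2503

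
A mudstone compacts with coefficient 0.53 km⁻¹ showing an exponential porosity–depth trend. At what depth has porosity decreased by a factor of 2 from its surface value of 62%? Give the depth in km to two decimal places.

1.31 km

φ/φ₀ = 1/2 ⇒ exp(−c·z) = 1/2 ⇒ z = ln(2) / c
z = 0.6931 / 0.53 = 1.308 km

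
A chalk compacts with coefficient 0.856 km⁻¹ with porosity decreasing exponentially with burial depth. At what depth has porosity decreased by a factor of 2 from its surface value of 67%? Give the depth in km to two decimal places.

n/n₀ = 1/2 ⇒ exp(−k·z) = 1/2 ⇒ z = ln(2) / k
z = 0.6931 / 0.856 = 0.810 km

0.81 km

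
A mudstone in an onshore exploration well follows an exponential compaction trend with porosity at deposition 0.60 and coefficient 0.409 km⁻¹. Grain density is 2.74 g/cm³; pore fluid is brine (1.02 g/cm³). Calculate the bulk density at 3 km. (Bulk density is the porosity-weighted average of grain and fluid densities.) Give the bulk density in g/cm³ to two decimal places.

Porosity at depth: φ = 0.6·exp(−0.409×3) = 0.6×0.2932 = 0.1759
Bulk density: ρ_b = (1−φ)ρ_g + φ·ρ_f = 0.8241×2.74 + 0.1759×1.02
       = 2.258 + 0.179 = 2.437 g/cm³

2.44 g/cm³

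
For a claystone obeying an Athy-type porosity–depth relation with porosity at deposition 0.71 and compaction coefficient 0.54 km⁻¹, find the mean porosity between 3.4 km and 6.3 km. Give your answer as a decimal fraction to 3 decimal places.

0.057

⟨φ⟩ = (1/(d₂−d₁)) ∫ φ₀ e^(−kd) dd = φ₀·(e^(−k·d₁) − e^(−k·d₂)) / (k·(d₂−d₁))
e^(−0.54×3.4) = 0.1595; e^(−0.54×6.3) = 0.0333
⟨φ⟩ = 0.71 × (0.1595 − 0.0333) / (0.54 × 2.9) = 0.71 × 0.0806 = 0.0572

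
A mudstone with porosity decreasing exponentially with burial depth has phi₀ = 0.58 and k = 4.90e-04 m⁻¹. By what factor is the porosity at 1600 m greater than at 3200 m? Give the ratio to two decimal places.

Working in km (1 km = 1000 m; k in km⁻¹ = k in m⁻¹ × 1000):
phi(z₁)/phi(z₂) = e^(−k·z₁)/e^(−k·z₂) = e^{k(z₂−z₁)}
= exp(0.49 × 1.6) = exp(0.784) = 2.1902

2.19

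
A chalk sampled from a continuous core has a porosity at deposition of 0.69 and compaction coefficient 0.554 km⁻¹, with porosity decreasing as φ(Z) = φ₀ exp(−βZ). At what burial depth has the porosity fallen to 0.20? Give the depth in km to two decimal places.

2.24 km

Invert Athy's law: Z = ln(φ₀/φ) / β
Z = ln(0.69/0.2) / 0.554 = ln(3.45) / 0.554 = 1.2384 / 0.554 = 2.235 km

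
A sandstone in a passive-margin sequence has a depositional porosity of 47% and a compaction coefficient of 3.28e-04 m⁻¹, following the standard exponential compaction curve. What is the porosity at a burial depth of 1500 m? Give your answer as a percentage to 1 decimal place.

Working in km (1 km = 1000 m; k in km⁻¹ = k in m⁻¹ × 1000):
n = n₀·exp(−k·d) = 0.47 × exp(−0.328 × 1.5) = 0.47 × exp(−0.492)
  = 0.47 × 0.6114 = 0.2874

28.7%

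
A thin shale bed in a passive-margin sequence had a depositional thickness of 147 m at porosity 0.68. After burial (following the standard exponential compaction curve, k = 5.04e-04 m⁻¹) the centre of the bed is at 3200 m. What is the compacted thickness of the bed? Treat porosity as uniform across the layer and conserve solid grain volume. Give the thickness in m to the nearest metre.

Working in km (1 km = 1000 m; k in km⁻¹ = k in m⁻¹ × 1000):
Porosity at 3.2 km: phi = 0.68·exp(−0.504×3.2) = 0.1355
Solid-volume conservation: h(1−phi) = h₀(1−phi₀) ⇒ h = h₀·(1−phi₀)/(1−phi)
h = 0.147 × (1 − 0.68)/(1 − 0.1355) = 0.147 × 0.3702 = 0.0544 km

54 m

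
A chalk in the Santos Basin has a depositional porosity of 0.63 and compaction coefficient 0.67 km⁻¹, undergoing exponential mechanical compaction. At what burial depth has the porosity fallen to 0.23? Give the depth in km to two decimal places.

1.50 km

Invert Athy's law: z = ln(n₀/n) / β
z = ln(0.63/0.23) / 0.67 = ln(2.739) / 0.67 = 1.0076 / 0.67 = 1.504 km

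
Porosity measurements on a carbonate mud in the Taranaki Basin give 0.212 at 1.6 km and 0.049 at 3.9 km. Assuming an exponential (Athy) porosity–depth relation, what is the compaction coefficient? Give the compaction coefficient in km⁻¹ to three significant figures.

Athy: φ(d) = φ₀ e^(−βd) ⇒ φ₁/φ₂ = e^{β(d₂−d₁)} ⇒ β = ln(φ₁/φ₂)/(d₂−d₁)
β = ln(0.212/0.049) / (3.9 − 1.6) = ln(4.327) / 2.3 = 1.4648 / 2.3 = 0.6369 km⁻¹

0.637 km⁻¹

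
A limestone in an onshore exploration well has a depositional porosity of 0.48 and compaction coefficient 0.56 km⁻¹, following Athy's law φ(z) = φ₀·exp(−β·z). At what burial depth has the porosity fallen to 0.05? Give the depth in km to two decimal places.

Invert Athy's law: z = ln(φ₀/φ) / β
z = ln(0.48/0.05) / 0.56 = ln(9.6) / 0.56 = 2.2618 / 0.56 = 4.039 km

4.04 km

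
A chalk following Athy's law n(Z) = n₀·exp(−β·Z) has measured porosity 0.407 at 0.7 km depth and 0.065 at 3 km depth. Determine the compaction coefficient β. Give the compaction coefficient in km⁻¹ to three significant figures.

Athy: n(Z) = n₀ e^(−βZ) ⇒ n₁/n₂ = e^{β(Z₂−Z₁)} ⇒ β = ln(n₁/n₂)/(Z₂−Z₁)
β = ln(0.407/0.065) / (3 − 0.7) = ln(6.262) / 2.3 = 1.8344 / 2.3 = 0.7976 km⁻¹

0.798 km⁻¹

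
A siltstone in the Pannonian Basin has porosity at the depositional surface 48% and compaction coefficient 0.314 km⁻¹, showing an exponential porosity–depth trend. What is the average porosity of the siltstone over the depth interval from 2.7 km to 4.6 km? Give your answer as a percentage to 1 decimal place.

⟨φ⟩ = (1/(z₂−z₁)) ∫ φ₀ e^(−βz) dz = φ₀·(e^(−β·z₁) − e^(−β·z₂)) / (β·(z₂−z₁))
e^(−0.314×2.7) = 0.4284; e^(−0.314×4.6) = 0.2359
⟨φ⟩ = 0.48 × (0.4284 − 0.2359) / (0.314 × 1.9) = 0.48 × 0.3226 = 0.1549

15.5%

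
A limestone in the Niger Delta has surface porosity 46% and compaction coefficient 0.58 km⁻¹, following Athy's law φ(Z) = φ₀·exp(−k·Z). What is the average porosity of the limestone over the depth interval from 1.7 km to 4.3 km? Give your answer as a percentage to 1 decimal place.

⟨φ⟩ = (1/(Z₂−Z₁)) ∫ φ₀ e^(−kZ) dZ = φ₀·(e^(−k·Z₁) − e^(−k·Z₂)) / (k·(Z₂−Z₁))
e^(−0.58×1.7) = 0.3731; e^(−0.58×4.3) = 0.0826
⟨φ⟩ = 0.46 × (0.3731 − 0.0826) / (0.58 × 2.6) = 0.46 × 0.1926 = 0.0886

8.9%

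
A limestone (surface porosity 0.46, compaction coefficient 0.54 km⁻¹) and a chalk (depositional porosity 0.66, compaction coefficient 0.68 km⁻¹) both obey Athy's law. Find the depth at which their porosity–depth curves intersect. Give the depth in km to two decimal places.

Set n₀ₐ e^(−kₐz) = n₀ᵦ e^(−kᵦz) ⇒ ln(n₀ₐ/n₀ᵦ) = (kₐ − kᵦ)·z
z = ln(0.46/0.66) / (0.54 − 0.68) = -0.3610 / -0.14 = 2.579 km

2.58 km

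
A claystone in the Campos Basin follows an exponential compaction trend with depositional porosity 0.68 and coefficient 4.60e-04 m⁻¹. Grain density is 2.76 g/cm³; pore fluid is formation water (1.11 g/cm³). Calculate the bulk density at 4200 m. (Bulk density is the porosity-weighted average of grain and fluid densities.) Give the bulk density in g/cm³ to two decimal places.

Working in km (1 km = 1000 m; β in km⁻¹ = β in m⁻¹ × 1000):
Porosity at depth: φ = 0.68·exp(−0.46×4.2) = 0.68×0.1449 = 0.0985
Bulk density: ρ_b = (1−φ)ρ_g + φ·ρ_f = 0.9015×2.76 + 0.0985×1.11
       = 2.488 + 0.109 = 2.597 g/cm³

2.60 g/cm³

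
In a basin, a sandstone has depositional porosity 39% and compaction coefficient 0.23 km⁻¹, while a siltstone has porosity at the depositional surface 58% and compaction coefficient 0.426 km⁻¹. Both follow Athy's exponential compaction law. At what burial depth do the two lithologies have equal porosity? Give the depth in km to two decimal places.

Set φ₀ₐ e^(−βₐd) = φ₀ᵦ e^(−βᵦd) ⇒ ln(φ₀ₐ/φ₀ᵦ) = (βₐ − βᵦ)·d
d = ln(0.39/0.58) / (0.23 − 0.426) = -0.3969 / -0.196 = 2.025 km

2.02 km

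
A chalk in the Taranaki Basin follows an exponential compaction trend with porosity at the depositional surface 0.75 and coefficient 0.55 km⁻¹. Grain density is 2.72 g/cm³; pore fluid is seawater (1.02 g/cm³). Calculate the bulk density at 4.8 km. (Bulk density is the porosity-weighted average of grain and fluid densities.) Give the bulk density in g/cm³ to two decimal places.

Porosity at depth: phi = 0.75·exp(−0.55×4.8) = 0.75×0.0714 = 0.0535
Bulk density: ρ_b = (1−phi)ρ_g + phi·ρ_f = 0.9465×2.72 + 0.0535×1.02
       = 2.574 + 0.055 = 2.629 g/cm³

2.63 g/cm³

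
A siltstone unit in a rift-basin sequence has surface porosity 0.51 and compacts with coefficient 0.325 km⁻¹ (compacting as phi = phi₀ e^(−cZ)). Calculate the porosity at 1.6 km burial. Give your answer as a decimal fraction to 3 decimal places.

phi = phi₀·exp(−c·Z) = 0.51 × exp(−0.325 × 1.6) = 0.51 × exp(−0.52)
  = 0.51 × 0.5945 = 0.3032

0.303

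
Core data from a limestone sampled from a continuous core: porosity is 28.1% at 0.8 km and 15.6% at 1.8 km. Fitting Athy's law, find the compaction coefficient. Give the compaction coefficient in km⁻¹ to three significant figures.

0.588 km⁻¹

Athy: phi(d) = phi₀ e^(−cd) ⇒ phi₁/phi₂ = e^{c(d₂−d₁)} ⇒ c = ln(phi₁/phi₂)/(d₂−d₁)
c = ln(0.281/0.156) / (1.8 − 0.8) = ln(1.801) / 1 = 0.5885 / 1 = 0.5885 km⁻¹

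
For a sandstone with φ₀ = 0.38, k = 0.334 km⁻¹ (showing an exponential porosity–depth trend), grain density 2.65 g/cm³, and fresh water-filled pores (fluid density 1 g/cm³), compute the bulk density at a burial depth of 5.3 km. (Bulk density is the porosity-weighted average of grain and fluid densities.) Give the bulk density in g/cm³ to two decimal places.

2.54 g/cm³

Porosity at depth: φ = 0.38·exp(−0.334×5.3) = 0.38×0.1703 = 0.0647
Bulk density: ρ_b = (1−φ)ρ_g + φ·ρ_f = 0.9353×2.65 + 0.0647×1
       = 2.479 + 0.065 = 2.543 g/cm³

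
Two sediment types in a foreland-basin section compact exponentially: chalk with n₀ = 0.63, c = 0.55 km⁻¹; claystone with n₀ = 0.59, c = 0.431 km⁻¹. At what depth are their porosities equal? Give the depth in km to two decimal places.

0.55 km

Set n₀ₐ e^(−cₐZ) = n₀ᵦ e^(−cᵦZ) ⇒ ln(n₀ₐ/n₀ᵦ) = (cₐ − cᵦ)·Z
Z = ln(0.63/0.59) / (0.55 − 0.431) = 0.0656 / 0.119 = 0.551 km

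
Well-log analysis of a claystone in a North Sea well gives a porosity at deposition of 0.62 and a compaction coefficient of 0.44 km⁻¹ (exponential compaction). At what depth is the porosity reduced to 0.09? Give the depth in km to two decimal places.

Invert Athy's law: d = ln(n₀/n) / k
d = ln(0.62/0.09) / 0.44 = ln(6.889) / 0.44 = 1.9299 / 0.44 = 4.386 km

4.39 km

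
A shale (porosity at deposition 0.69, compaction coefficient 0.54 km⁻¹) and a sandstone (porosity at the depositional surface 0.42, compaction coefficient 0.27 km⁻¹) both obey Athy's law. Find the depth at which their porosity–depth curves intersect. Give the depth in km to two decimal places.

1.84 km

Set φ₀ₐ e^(−βₐz) = φ₀ᵦ e^(−βᵦz) ⇒ ln(φ₀ₐ/φ₀ᵦ) = (βₐ − βᵦ)·z
z = ln(0.69/0.42) / (0.54 − 0.27) = 0.4964 / 0.27 = 1.839 km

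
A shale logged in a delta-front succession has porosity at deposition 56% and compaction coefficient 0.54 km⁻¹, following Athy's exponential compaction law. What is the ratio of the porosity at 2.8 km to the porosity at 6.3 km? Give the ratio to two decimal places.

6.62

φ(Z₁)/φ(Z₂) = e^(−c·Z₁)/e^(−c·Z₂) = e^{c(Z₂−Z₁)}
= exp(0.54 × 3.5) = exp(1.89) = 6.6194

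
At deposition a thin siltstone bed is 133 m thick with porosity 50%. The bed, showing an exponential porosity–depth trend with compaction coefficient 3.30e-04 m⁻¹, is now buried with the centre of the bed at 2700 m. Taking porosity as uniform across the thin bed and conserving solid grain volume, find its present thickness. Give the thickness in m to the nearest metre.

84 m

Working in km (1 km = 1000 m; c in km⁻¹ = c in m⁻¹ × 1000):
Porosity at 2.7 km: n = 0.5·exp(−0.33×2.7) = 0.2051
Solid-volume conservation: h(1−n) = h₀(1−n₀) ⇒ h = h₀·(1−n₀)/(1−n)
h = 0.133 × (1 − 0.5)/(1 − 0.2051) = 0.133 × 0.6290 = 0.0837 km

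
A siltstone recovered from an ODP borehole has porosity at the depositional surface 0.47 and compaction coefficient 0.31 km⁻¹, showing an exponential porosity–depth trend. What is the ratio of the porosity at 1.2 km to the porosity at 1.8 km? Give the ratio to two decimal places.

φ(d₁)/φ(d₂) = e^(−k·d₁)/e^(−k·d₂) = e^{k(d₂−d₁)}
= exp(0.31 × 0.6) = exp(0.186) = 1.2044

1.20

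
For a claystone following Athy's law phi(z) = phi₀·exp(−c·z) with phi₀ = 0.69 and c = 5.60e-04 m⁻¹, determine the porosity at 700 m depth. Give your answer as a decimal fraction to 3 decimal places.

Working in km (1 km = 1000 m; c in km⁻¹ = c in m⁻¹ × 1000):
phi = phi₀·exp(−c·z) = 0.69 × exp(−0.56 × 0.7) = 0.69 × exp(−0.392)
  = 0.69 × 0.6757 = 0.4662

0.466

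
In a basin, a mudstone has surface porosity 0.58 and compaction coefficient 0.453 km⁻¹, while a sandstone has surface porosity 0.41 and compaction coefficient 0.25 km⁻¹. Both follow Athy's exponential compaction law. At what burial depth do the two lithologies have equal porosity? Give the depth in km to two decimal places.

Set φ₀ₐ e^(−βₐd) = φ₀ᵦ e^(−βᵦd) ⇒ ln(φ₀ₐ/φ₀ᵦ) = (βₐ − βᵦ)·d
d = ln(0.58/0.41) / (0.453 − 0.25) = 0.3469 / 0.203 = 1.709 km

1.71 km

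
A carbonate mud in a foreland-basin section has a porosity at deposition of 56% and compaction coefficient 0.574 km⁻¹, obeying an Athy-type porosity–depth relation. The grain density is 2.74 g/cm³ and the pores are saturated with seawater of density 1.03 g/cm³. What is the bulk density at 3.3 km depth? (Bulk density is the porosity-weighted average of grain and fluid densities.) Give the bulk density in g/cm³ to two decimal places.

2.60 g/cm³

Porosity at depth: n = 0.56·exp(−0.574×3.3) = 0.56×0.1504 = 0.0842
Bulk density: ρ_b = (1−n)ρ_g + n·ρ_f = 0.9158×2.74 + 0.0842×1.03
       = 2.509 + 0.087 = 2.596 g/cm³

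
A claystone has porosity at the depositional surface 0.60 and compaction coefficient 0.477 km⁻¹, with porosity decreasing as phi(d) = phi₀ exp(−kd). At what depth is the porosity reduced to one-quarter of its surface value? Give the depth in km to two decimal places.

2.91 km

phi/phi₀ = 1/4 ⇒ exp(−k·d) = 1/4 ⇒ d = ln(4) / k
d = 1.3863 / 0.477 = 2.906 km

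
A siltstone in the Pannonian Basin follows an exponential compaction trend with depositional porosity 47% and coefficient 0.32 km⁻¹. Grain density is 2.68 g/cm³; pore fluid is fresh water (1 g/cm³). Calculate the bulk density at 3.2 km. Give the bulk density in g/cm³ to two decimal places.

Porosity at depth: phi = 0.47·exp(−0.32×3.2) = 0.47×0.3592 = 0.1688
Bulk density: ρ_b = (1−phi)ρ_g + phi·ρ_f = 0.8312×2.68 + 0.1688×1
       = 2.228 + 0.169 = 2.396 g/cm³

2.40 g/cm³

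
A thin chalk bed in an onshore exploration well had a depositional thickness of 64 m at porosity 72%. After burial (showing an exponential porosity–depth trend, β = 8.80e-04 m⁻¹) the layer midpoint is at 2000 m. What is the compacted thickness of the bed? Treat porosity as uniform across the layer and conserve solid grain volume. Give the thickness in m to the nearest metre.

20 m

Working in km (1 km = 1000 m; β in km⁻¹ = β in m⁻¹ × 1000):
Porosity at 2 km: phi = 0.72·exp(−0.88×2) = 0.1239
Solid-volume conservation: h(1−phi) = h₀(1−phi₀) ⇒ h = h₀·(1−phi₀)/(1−phi)
h = 0.064 × (1 − 0.72)/(1 − 0.1239) = 0.064 × 0.3196 = 0.0205 km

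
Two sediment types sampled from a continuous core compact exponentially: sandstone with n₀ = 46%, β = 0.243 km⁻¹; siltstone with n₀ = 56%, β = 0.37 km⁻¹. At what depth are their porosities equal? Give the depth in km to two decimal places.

1.55 km

Set n₀ₐ e^(−βₐZ) = n₀ᵦ e^(−βᵦZ) ⇒ ln(n₀ₐ/n₀ᵦ) = (βₐ − βᵦ)·Z
Z = ln(0.46/0.56) / (0.243 − 0.37) = -0.1967 / -0.127 = 1.549 km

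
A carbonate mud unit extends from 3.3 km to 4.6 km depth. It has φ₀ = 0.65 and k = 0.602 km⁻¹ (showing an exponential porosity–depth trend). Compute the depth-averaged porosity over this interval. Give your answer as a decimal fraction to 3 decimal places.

0.062

⟨φ⟩ = (1/(Z₂−Z₁)) ∫ φ₀ e^(−kZ) dZ = φ₀·(e^(−k·Z₁) − e^(−k·Z₂)) / (k·(Z₂−Z₁))
e^(−0.602×3.3) = 0.1372; e^(−0.602×4.6) = 0.0627
⟨φ⟩ = 0.65 × (0.1372 − 0.0627) / (0.602 × 1.3) = 0.65 × 0.0951 = 0.0618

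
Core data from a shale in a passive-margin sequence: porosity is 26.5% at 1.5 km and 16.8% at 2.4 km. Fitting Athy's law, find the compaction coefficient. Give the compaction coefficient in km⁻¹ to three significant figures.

Athy: n(Z) = n₀ e^(−kZ) ⇒ n₁/n₂ = e^{k(Z₂−Z₁)} ⇒ k = ln(n₁/n₂)/(Z₂−Z₁)
k = ln(0.265/0.168) / (2.4 − 1.5) = ln(1.577) / 0.9 = 0.4558 / 0.9 = 0.5064 km⁻¹

0.506 km⁻¹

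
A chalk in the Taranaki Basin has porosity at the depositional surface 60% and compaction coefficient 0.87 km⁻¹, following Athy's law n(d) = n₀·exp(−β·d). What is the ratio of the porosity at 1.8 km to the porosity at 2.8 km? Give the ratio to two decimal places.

2.39

n(d₁)/n(d₂) = e^(−β·d₁)/e^(−β·d₂) = e^{β(d₂−d₁)}
= exp(0.87 × 1) = exp(0.87) = 2.3869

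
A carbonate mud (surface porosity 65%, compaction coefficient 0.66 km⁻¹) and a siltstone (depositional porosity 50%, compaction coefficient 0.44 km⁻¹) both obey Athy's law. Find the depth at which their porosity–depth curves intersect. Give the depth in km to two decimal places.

1.19 km

Set φ₀ₐ e^(−kₐZ) = φ₀ᵦ e^(−kᵦZ) ⇒ ln(φ₀ₐ/φ₀ᵦ) = (kₐ − kᵦ)·Z
Z = ln(0.65/0.5) / (0.66 − 0.44) = 0.2624 / 0.22 = 1.193 km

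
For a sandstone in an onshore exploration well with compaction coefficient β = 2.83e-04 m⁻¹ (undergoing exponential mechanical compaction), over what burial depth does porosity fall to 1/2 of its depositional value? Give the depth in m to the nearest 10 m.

Working in km (1 km = 1000 m; β in km⁻¹ = β in m⁻¹ × 1000):
n/n₀ = 1/2 ⇒ exp(−β·d) = 1/2 ⇒ d = ln(2) / β
d = 0.6931 / 0.283 = 2.449 km

2450 m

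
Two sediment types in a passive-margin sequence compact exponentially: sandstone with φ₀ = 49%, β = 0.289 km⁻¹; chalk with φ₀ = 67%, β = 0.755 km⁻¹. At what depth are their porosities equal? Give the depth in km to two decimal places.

Set φ₀ₐ e^(−βₐZ) = φ₀ᵦ e^(−βᵦZ) ⇒ ln(φ₀ₐ/φ₀ᵦ) = (βₐ − βᵦ)·Z
Z = ln(0.49/0.67) / (0.289 − 0.755) = -0.3129 / -0.466 = 0.671 km

0.67 km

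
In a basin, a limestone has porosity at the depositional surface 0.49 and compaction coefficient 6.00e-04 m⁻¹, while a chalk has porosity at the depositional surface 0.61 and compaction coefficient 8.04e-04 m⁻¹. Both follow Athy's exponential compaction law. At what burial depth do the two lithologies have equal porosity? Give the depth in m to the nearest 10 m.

Working in km (1 km = 1000 m; β in km⁻¹ = β in m⁻¹ × 1000):
Set phi₀ₐ e^(−βₐZ) = phi₀ᵦ e^(−βᵦZ) ⇒ ln(phi₀ₐ/phi₀ᵦ) = (βₐ − βᵦ)·Z
Z = ln(0.49/0.61) / (0.6 − 0.804) = -0.2191 / -0.204 = 1.074 km

1070 m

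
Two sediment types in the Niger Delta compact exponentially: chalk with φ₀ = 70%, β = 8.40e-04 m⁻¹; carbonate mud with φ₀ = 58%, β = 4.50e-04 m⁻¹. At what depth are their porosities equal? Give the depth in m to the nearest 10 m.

Working in km (1 km = 1000 m; β in km⁻¹ = β in m⁻¹ × 1000):
Set φ₀ₐ e^(−βₐZ) = φ₀ᵦ e^(−βᵦZ) ⇒ ln(φ₀ₐ/φ₀ᵦ) = (βₐ − βᵦ)·Z
Z = ln(0.7/0.58) / (0.84 − 0.45) = 0.1881 / 0.39 = 0.482 km

480 m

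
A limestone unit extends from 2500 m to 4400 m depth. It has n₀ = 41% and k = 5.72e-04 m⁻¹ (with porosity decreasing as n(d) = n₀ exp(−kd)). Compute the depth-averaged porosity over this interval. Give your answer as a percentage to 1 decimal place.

Working in km (1 km = 1000 m; k in km⁻¹ = k in m⁻¹ × 1000):
⟨n⟩ = (1/(d₂−d₁)) ∫ n₀ e^(−kd) dd = n₀·(e^(−k·d₁) − e^(−k·d₂)) / (k·(d₂−d₁))
e^(−0.572×2.5) = 0.2393; e^(−0.572×4.4) = 0.0807
⟨n⟩ = 0.41 × (0.2393 − 0.0807) / (0.572 × 1.9) = 0.41 × 0.1459 = 0.0598

6.0%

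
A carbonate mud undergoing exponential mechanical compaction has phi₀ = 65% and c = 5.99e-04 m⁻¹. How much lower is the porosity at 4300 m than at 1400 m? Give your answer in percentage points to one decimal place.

23.2 percentage points

Working in km (1 km = 1000 m; c in km⁻¹ = c in m⁻¹ × 1000):
phi(1.4) = 0.65·e^(−0.599×1.4) = 0.2810
phi(4.3) = 0.65·e^(−0.599×4.3) = 0.0495
Δphi = 0.2810 − 0.0495 = 0.2315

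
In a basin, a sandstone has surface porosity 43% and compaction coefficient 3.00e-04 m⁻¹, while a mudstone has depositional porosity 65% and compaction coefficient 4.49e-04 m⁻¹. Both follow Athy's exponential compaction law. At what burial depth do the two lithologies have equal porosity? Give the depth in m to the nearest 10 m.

2770 m

Working in km (1 km = 1000 m; k in km⁻¹ = k in m⁻¹ × 1000):
Set φ₀ₐ e^(−kₐd) = φ₀ᵦ e^(−kᵦd) ⇒ ln(φ₀ₐ/φ₀ᵦ) = (kₐ − kᵦ)·d
d = ln(0.43/0.65) / (0.3 − 0.449) = -0.4132 / -0.149 = 2.773 km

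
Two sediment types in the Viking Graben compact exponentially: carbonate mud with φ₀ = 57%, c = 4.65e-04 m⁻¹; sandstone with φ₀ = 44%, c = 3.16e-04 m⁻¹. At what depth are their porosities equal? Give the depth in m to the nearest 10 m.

Working in km (1 km = 1000 m; c in km⁻¹ = c in m⁻¹ × 1000):
Set φ₀ₐ e^(−cₐz) = φ₀ᵦ e^(−cᵦz) ⇒ ln(φ₀ₐ/φ₀ᵦ) = (cₐ − cᵦ)·z
z = ln(0.57/0.44) / (0.465 − 0.316) = 0.2589 / 0.149 = 1.737 km

1740 m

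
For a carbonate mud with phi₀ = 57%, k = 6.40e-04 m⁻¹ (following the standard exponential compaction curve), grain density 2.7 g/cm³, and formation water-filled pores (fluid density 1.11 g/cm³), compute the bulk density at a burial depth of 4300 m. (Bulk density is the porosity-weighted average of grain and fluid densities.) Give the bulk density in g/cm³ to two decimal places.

2.64 g/cm³

Working in km (1 km = 1000 m; k in km⁻¹ = k in m⁻¹ × 1000):
Porosity at depth: phi = 0.57·exp(−0.64×4.3) = 0.57×0.0638 = 0.0364
Bulk density: ρ_b = (1−phi)ρ_g + phi·ρ_f = 0.9636×2.7 + 0.0364×1.11
       = 2.602 + 0.040 = 2.642 g/cm³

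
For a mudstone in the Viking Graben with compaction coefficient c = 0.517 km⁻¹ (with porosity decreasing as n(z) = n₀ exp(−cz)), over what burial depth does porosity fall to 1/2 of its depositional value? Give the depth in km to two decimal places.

n/n₀ = 1/2 ⇒ exp(−c·z) = 1/2 ⇒ z = ln(2) / c
z = 0.6931 / 0.517 = 1.341 km

1.34 km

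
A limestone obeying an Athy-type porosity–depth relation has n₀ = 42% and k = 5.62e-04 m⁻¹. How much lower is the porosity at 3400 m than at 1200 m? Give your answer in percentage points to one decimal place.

15.2 percentage points

Working in km (1 km = 1000 m; k in km⁻¹ = k in m⁻¹ × 1000):
n(1.2) = 0.42·e^(−0.562×1.2) = 0.2140
n(3.4) = 0.42·e^(−0.562×3.4) = 0.0621
Δn = 0.2140 − 0.0621 = 0.1518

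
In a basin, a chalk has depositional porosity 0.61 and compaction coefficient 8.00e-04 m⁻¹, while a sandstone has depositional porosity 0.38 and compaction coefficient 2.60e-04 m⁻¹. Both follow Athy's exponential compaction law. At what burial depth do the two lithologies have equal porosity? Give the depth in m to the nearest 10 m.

880 m

Working in km (1 km = 1000 m; β in km⁻¹ = β in m⁻¹ × 1000):
Set phi₀ₐ e^(−βₐz) = phi₀ᵦ e^(−βᵦz) ⇒ ln(phi₀ₐ/phi₀ᵦ) = (βₐ − βᵦ)·z
z = ln(0.61/0.38) / (0.8 − 0.26) = 0.4733 / 0.54 = 0.876 km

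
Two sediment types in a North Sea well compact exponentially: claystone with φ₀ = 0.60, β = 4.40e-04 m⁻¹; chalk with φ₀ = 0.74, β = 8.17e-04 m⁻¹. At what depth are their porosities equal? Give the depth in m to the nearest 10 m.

560 m

Working in km (1 km = 1000 m; β in km⁻¹ = β in m⁻¹ × 1000):
Set φ₀ₐ e^(−βₐz) = φ₀ᵦ e^(−βᵦz) ⇒ ln(φ₀ₐ/φ₀ᵦ) = (βₐ − βᵦ)·z
z = ln(0.6/0.74) / (0.44 − 0.817) = -0.2097 / -0.377 = 0.556 km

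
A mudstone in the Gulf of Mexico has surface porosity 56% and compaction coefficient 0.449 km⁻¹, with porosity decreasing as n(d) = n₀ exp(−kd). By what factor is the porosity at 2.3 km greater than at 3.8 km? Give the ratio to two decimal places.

n(d₁)/n(d₂) = e^(−k·d₁)/e^(−k·d₂) = e^{k(d₂−d₁)}
= exp(0.449 × 1.5) = exp(0.6735) = 1.9611

1.96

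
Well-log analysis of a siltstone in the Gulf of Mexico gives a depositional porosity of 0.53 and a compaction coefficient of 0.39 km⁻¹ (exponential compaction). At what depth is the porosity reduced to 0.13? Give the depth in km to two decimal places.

Invert Athy's law: d = ln(φ₀/φ) / β
d = ln(0.53/0.13) / 0.39 = ln(4.077) / 0.39 = 1.4053 / 0.39 = 3.603 km

3.60 km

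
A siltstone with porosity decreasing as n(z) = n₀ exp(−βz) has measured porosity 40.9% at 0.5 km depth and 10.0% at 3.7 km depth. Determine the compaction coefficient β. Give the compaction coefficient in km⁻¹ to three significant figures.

0.440 km⁻¹

Athy: n(z) = n₀ e^(−βz) ⇒ n₁/n₂ = e^{β(z₂−z₁)} ⇒ β = ln(n₁/n₂)/(z₂−z₁)
β = ln(0.409/0.1) / (3.7 − 0.5) = ln(4.09) / 3.2 = 1.4085 / 3.2 = 0.4402 km⁻¹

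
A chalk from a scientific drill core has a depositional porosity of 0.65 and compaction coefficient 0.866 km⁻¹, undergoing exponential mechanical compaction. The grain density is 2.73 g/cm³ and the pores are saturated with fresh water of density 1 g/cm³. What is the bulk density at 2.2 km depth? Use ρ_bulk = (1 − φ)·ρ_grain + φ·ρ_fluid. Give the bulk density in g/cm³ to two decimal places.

2.56 g/cm³

Porosity at depth: φ = 0.65·exp(−0.866×2.2) = 0.65×0.1488 = 0.0967
Bulk density: ρ_b = (1−φ)ρ_g + φ·ρ_f = 0.9033×2.73 + 0.0967×1
       = 2.466 + 0.097 = 2.563 g/cm³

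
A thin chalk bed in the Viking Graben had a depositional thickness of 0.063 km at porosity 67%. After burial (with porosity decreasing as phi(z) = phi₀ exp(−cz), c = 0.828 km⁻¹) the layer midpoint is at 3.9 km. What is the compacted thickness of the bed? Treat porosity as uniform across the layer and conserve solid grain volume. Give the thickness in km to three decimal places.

0.021 km

Porosity at 3.9 km: phi = 0.67·exp(−0.828×3.9) = 0.0265
Solid-volume conservation: h(1−phi) = h₀(1−phi₀) ⇒ h = h₀·(1−phi₀)/(1−phi)
h = 0.063 × (1 − 0.67)/(1 − 0.0265) = 0.063 × 0.3390 = 0.0214 km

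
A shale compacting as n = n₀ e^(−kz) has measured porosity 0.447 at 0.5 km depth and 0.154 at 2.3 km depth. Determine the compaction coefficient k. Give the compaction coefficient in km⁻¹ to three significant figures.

Athy: n(z) = n₀ e^(−kz) ⇒ n₁/n₂ = e^{k(z₂−z₁)} ⇒ k = ln(n₁/n₂)/(z₂−z₁)
k = ln(0.447/0.154) / (2.3 − 0.5) = ln(2.903) / 1.8 = 1.0656 / 1.8 = 0.592 km⁻¹

0.592 km⁻¹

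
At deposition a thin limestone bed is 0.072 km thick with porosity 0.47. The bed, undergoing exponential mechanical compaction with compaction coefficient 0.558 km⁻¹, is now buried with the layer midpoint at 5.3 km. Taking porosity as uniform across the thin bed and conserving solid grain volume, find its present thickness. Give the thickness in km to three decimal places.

0.039 km

Porosity at 5.3 km: n = 0.47·exp(−0.558×5.3) = 0.0244
Solid-volume conservation: h(1−n) = h₀(1−n₀) ⇒ h = h₀·(1−n₀)/(1−n)
h = 0.072 × (1 − 0.47)/(1 − 0.0244) = 0.072 × 0.5433 = 0.0391 km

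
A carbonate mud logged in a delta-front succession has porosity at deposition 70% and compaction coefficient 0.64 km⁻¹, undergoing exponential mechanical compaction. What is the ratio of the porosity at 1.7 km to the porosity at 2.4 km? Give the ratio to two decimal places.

1.57

n(Z₁)/n(Z₂) = e^(−c·Z₁)/e^(−c·Z₂) = e^{c(Z₂−Z₁)}
= exp(0.64 × 0.7) = exp(0.448) = 1.5652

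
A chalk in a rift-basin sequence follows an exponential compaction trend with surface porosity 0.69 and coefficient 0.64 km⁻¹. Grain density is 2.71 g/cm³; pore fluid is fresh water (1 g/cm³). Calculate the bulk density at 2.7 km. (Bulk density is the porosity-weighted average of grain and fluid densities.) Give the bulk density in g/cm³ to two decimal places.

Porosity at depth: n = 0.69·exp(−0.64×2.7) = 0.69×0.1776 = 0.1226
Bulk density: ρ_b = (1−n)ρ_g + n·ρ_f = 0.8774×2.71 + 0.1226×1
       = 2.378 + 0.123 = 2.500 g/cm³

2.50 g/cm³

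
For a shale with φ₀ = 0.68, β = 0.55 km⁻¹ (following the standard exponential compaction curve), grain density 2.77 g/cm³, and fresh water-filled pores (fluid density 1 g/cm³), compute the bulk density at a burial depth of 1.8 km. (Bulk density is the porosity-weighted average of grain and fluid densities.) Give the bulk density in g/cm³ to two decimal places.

Porosity at depth: φ = 0.68·exp(−0.55×1.8) = 0.68×0.3716 = 0.2527
Bulk density: ρ_b = (1−φ)ρ_g + φ·ρ_f = 0.7473×2.77 + 0.2527×1
       = 2.070 + 0.253 = 2.323 g/cm³

2.32 g/cm³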